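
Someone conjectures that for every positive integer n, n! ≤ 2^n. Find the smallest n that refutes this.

n = 4

Check each positive integer n in order until n! > 2^n.
n = 1: n! = 1 and 2^n = 2, so 1 ≤ 2.
n = 2: n! = 2 and 2^n = 4, so 2 ≤ 4.
n = 3: n! = 6 and 2^n = 8, so 6 ≤ 8.
n = 4: n! = 24 and 2^n = 16, so 24 > 16.
Hence n = 4 is a counterexample.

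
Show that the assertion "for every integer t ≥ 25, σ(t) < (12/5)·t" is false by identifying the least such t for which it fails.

t = 30

For t = 25, 26, 27, 28, 29 the conclusion holds.
t = 30: σ(30) = 72; 72 ≥ 72.
Hence t = 30 is a counterexample.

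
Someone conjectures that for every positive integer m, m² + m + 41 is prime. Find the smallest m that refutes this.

m = 40

A counterexample is any positive integer m such that m² + m + 41 is not prime; we check each in order.
For m = 1, 2, 3, 4, …, 37, 38, 39 the conclusion holds.
m = 40: m² + m + 41 = 1681 = 41 × 41, composite.
Thus m = 40 disproves the claim, and no smaller m works.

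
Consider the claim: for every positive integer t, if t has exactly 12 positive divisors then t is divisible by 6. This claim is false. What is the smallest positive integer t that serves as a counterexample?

The first 8 eligible values, up to t = 132, all satisfy the conclusion.
t = 140: τ(140) = 12; 140 mod 6 = 2.
Thus t = 140 disproves the claim, and no smaller t works.

t = 140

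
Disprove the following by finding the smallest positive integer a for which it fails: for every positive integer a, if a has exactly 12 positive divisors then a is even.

a = 315

We need the least positive integer a for which a has exactly 12 positive divisors but a is odd.
For a = 60, 72, 84, 90, …, 294, 306, 308 the conclusion holds.
a = 315: divisors of 315: 12 divisors; 315 is odd.
So a = 315 is the smallest counterexample.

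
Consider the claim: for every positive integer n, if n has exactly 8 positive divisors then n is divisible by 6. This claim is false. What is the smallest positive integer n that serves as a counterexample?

n = 40

n = 24: τ(24) = 8; 24 mod 6 = 0.
n = 30: τ(30) = 8; 30 mod 6 = 0.
n = 40: τ(40) = 8; 40 mod 6 = 4.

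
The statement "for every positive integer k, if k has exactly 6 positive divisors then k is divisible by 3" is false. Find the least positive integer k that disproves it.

k = 20

For k = 12, 18 the conclusion holds.
k = 20: τ(20) = 6; 20 mod 3 = 2.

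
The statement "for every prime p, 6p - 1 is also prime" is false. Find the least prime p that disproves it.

Check each prime p in order until 6p - 1 is not prime.
For p = 2, 3, 5, 7 the conclusion holds.
p = 11: 6p - 1 = 65 = 5 × 13, not prime.

p = 11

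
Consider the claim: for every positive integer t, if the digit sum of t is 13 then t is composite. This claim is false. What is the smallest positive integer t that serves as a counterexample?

t = 67

t = 49: digit sum 13; 49 is composite.
t = 58: digit sum 13; 58 is composite.
t = 67: digit sum 13; 67 is prime, not composite.
Thus t = 67 disproves the claim, and no smaller t works.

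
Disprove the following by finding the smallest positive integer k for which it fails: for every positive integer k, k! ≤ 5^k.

A counterexample is any positive integer k such that k! > 5^k; we check each in order.
The first 11 eligible values, up to k = 11, all satisfy the conclusion.
k = 12: k! = 479001600 and 5^k = 244140625, so 479001600 > 244140625.
Thus k = 12 disproves the claim, and no smaller k works.

k = 12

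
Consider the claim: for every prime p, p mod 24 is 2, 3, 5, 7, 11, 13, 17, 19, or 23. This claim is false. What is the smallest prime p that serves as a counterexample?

p = 73

A counterexample is any prime p such that the claim fails; we check each in order.
For p = 2, 3, 5, 7, …, 61, 67, 71 the conclusion holds.
p = 73: 73 mod 24 = 1 — not in {2, 3, 5, 7, 11, 13, 17, 19, 23}.
Thus p = 73 disproves the claim, and no smaller p works.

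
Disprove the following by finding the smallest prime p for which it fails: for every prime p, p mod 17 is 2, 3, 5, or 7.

p = 11

The first 4 eligible values, up to p = 7, all satisfy the conclusion.
p = 11: 11 mod 17 = 11 — not in {2, 3, 5, 7}.
Thus p = 11 disproves the claim, and no smaller p works.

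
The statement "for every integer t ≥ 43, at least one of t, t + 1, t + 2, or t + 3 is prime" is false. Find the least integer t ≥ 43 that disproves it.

t = 48

We need the least integer t ≥ 43 for which t, t + 1, t + 2, t + 3 are all composite.
t = 43: 43 is prime.
t = 44: 47 is prime.
t = 45: 47 is prime.
t = 46: 47 is prime.
t = 47: 47 is prime.
t = 48: 48 = 2 × 24; 49 = 7 × 7; 50 = 2 × 25; 51 = 3 × 17 — all composite.
So t = 48 is the smallest counterexample.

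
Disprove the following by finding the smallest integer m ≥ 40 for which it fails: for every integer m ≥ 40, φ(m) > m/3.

m = 42

Check each integer m ≥ 40 in order until the claim fails.
m = 40: φ(40) = 16 and 40/3 = 40/3, so φ(40) > 40/3.
m = 41: φ(41) = 40 and 41/3 = 41/3, so φ(41) > 41/3.
m = 42: φ(42) = 12 and 42/3 = 14, so φ(42) ≤ 42/3.
Thus m = 42 disproves the claim, and no smaller m works.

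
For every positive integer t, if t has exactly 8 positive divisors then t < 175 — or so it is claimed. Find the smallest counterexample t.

t = 182

Check each positive integer t in order until t has exactly 8 positive divisors but the claim fails.
For t = 24, 30, 40, 42, …, 165, 170, 174 the conclusion holds.
t = 182: τ(182) = 8; 182 ≥ 175.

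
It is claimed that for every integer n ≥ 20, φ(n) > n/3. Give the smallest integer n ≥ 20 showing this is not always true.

For n = 20, 21, 22, 23 the conclusion holds.
n = 24: φ(24) = 8 and 24/3 = 8, so φ(24) ≤ 24/3.

n = 24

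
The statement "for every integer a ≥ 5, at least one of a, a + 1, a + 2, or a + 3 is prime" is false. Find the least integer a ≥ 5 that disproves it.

a = 24

Check each integer a ≥ 5 in order until a, a + 1, a + 2, a + 3 are all composite.
For a = 5, 6, 7, 8, …, 21, 22, 23 the conclusion holds.
a = 24: 24 = 2 × 12; 25 = 5 × 5; 26 = 2 × 13; 27 = 3 × 9 — all composite.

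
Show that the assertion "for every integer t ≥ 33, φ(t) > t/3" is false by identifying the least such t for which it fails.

We need the least integer t ≥ 33 for which the claim fails.
For t = 33, 34, 35 the conclusion holds.
t = 36: φ(36) = 12 and 36/3 = 12, so φ(36) ≤ 36/3.

t = 36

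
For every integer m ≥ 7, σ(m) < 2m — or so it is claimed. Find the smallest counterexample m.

m = 12

The first 5 eligible values, up to m = 11, all satisfy the conclusion.
m = 12: σ(12) = 28; 28 ≥ 24.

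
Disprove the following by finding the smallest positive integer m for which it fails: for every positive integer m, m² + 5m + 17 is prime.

A counterexample is any positive integer m such that m² + 5m + 17 is not prime; we check each in order.
For m = 1, 2, 3, 4, 5, 6, 7 the conclusion holds.
m = 8: m² + 5m + 17 = 121 = 11 × 11, composite.

m = 8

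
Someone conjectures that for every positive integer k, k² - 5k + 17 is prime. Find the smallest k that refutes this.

For k = 1, 2, 3, 4, …, 10, 11, 12 the conclusion holds.
k = 13: k² - 5k + 17 = 121 = 11 × 11, composite.

k = 13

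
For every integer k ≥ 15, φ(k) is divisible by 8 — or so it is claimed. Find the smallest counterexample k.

Check each integer k ≥ 15 in order until φ(k) is not divisible by 8.
k = 15: φ(15) = 8; 8 mod 8 = 0.
k = 16: φ(16) = 8; 8 mod 8 = 0.
k = 17: φ(17) = 16; 16 mod 8 = 0.
k = 18: φ(18) = 6; 6 mod 8 = 6.
Hence k = 18 is a counterexample.

k = 18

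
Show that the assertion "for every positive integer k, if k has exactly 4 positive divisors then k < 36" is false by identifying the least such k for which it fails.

k = 38

The first 12 eligible values, up to k = 35, all satisfy the conclusion.
k = 38: τ(38) = 4; 38 ≥ 36.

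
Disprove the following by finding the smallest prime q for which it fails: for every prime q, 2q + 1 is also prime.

q = 7

Check each prime q in order until 2q + 1 is not prime.
For q = 2, 3, 5 the conclusion holds.
q = 7: 2q + 1 = 15 = 3 × 5, not prime.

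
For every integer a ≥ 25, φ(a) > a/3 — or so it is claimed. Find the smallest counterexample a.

a = 30

We need the least integer a ≥ 25 for which the claim fails.
The first 5 eligible values, up to a = 29, all satisfy the conclusion.
a = 30: φ(30) = 8 and 30/3 = 10, so φ(30) ≤ 30/3.
Thus a = 30 disproves the claim, and no smaller a works.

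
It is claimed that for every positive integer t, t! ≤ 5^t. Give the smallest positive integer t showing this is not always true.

A counterexample is any positive integer t such that t! > 5^t; we check each in order.
For t = 1, 2, 3, 4, …, 9, 10, 11 the conclusion holds.
t = 12: t! = 479001600 and 5^t = 244140625, so 479001600 > 244140625.

t = 12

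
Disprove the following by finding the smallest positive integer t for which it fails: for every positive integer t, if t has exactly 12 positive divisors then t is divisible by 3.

t = 140

Check each positive integer t in order until t has exactly 12 positive divisors but t is not divisible by 3.
t = 60: τ(60) = 12; 60 mod 3 = 0.
t = 72: τ(72) = 12; 72 mod 3 = 0.
t = 84: τ(84) = 12; 84 mod 3 = 0.
t = 90: τ(90) = 12; 90 mod 3 = 0.
t = 96: τ(96) = 12; 96 mod 3 = 0.
t = 108: τ(108) = 12; 108 mod 3 = 0.
t = 126: τ(126) = 12; 126 mod 3 = 0.
t = 132: τ(132) = 12; 132 mod 3 = 0.
t = 140: τ(140) = 12; 140 mod 3 = 2.
So t = 140 is the smallest counterexample.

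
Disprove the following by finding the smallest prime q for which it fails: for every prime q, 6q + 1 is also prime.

q = 19

Check each prime q in order until 6q + 1 is not prime.
For q = 2, 3, 5, 7, 11, 13, 17 the conclusion holds.
q = 19: 6q + 1 = 115 = 5 × 23, not prime.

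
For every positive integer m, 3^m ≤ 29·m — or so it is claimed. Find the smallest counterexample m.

m = 5

Check each positive integer m in order until 3^m > 29·m.
The first 4 eligible values, up to m = 4, all satisfy the conclusion.
m = 5: 3^m = 243 and 29·m = 145, so 243 > 145.
Hence m = 5 is a counterexample.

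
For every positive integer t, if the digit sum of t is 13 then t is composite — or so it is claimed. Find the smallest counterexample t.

t = 67

t = 49: digit sum 13; 49 is composite.
t = 58: digit sum 13; 58 is composite.
t = 67: digit sum 13; 67 is prime, not composite.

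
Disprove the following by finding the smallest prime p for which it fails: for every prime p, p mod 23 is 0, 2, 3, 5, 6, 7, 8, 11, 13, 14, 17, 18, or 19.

p = 43

For p = 2, 3, 5, 7, …, 31, 37, 41 the conclusion holds.
p = 43: 43 mod 23 = 20 — not in {0, 2, 3, 5, 6, 7, 8, 11, 13, 14, 17, 18, 19}.
Hence p = 43 is a counterexample.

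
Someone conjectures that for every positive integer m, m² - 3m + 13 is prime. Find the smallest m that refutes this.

m = 12

For m = 1, 2, 3, 4, …, 9, 10, 11 the conclusion holds.
m = 12: m² - 3m + 13 = 121 = 11 × 11, composite.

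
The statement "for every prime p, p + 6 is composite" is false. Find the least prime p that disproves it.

Check each prime p in order until p + 6 is prime.
p = 2: p + 6 = 8 = 2 × 4, composite.
p = 3: p + 6 = 9 = 3 × 3, composite.
p = 5: p + 6 = 11, prime — not composite.
Thus p = 5 disproves the claim, and no smaller p works.

p = 5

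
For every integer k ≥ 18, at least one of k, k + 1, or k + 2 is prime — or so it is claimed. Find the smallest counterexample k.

k = 20

For k = 18, 19 the conclusion holds.
k = 20: 20 = 2 × 10; 21 = 3 × 7; 22 = 2 × 11 — all composite.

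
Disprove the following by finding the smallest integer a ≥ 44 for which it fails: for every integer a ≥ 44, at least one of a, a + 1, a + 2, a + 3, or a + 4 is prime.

Check each integer a ≥ 44 in order until a, a + 1, a + 2, a + 3, a + 4 are all composite.
For a = 44, 45, 46, 47 the conclusion holds.
a = 48: 48 = 2 × 24; 49 = 7 × 7; 50 = 2 × 25; 51 = 3 × 17; 52 = 2 × 26 — all composite.
Hence a = 48 is a counterexample.

a = 48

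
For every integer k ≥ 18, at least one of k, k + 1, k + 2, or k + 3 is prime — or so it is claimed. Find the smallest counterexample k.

For k = 18, 19, 20, 21, 22, 23 the conclusion holds.
k = 24: 24 = 2 × 12; 25 = 5 × 5; 26 = 2 × 13; 27 = 3 × 9 — all composite.

k = 24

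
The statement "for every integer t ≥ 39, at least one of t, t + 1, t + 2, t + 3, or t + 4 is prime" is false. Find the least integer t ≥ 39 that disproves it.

t = 48

A counterexample is any integer t ≥ 39 such that t, t + 1, t + 2, t + 3, t + 4 are all composite; we check each in order.
For t = 39, 40, 41, 42, 43, 44, 45, 46, 47 the conclusion holds.
t = 48: 48 = 2 × 24; 49 = 7 × 7; 50 = 2 × 25; 51 = 3 × 17; 52 = 2 × 26 — all composite.
Thus t = 48 disproves the claim, and no smaller t works.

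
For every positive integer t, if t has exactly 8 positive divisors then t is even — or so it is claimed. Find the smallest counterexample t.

t = 105

A counterexample is any positive integer t such that t has exactly 8 positive divisors but t is odd; we check each in order.
For t = 24, 30, 40, 42, …, 88, 102, 104 the conclusion holds.
t = 105: divisors of 105: 1, 3, 5, 7, 15, 21, 35, 105; 105 is odd.
Thus t = 105 disproves the claim, and no smaller t works.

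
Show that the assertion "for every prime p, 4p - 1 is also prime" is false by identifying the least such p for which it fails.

p = 7

Check each prime p in order until 4p - 1 is not prime.
For p = 2, 3, 5 the conclusion holds.
p = 7: 4p - 1 = 27 = 3 × 9, not prime.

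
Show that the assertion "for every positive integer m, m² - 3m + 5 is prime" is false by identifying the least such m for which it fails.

m = 4

We need the least positive integer m for which m² - 3m + 5 is not prime.
For m = 1, 2, 3 the conclusion holds.
m = 4: m² - 3m + 5 = 9 = 3 × 3, composite.
So m = 4 is the smallest counterexample.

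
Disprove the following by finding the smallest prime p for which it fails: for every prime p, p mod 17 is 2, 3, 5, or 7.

The first 4 eligible values, up to p = 7, all satisfy the conclusion.
p = 11: 11 mod 17 = 11 — not in {2, 3, 5, 7}.
Hence p = 11 is a counterexample.

p = 11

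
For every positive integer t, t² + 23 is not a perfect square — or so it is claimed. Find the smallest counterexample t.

t = 11

We need the least positive integer t for which t² + 23 is a perfect square.
For t = 1, 2, 3, 4, 5, 6, 7, 8, 9, 10 the conclusion holds.
t = 11: 11² + 23 = 144 = 12², a perfect square.
Hence t = 11 is a counterexample.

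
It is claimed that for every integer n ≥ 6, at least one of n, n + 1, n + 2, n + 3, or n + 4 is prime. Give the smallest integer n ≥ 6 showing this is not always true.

n = 24

For n = 6, 7, 8, 9, …, 21, 22, 23 the conclusion holds.
n = 24: 24 = 2 × 12; 25 = 5 × 5; 26 = 2 × 13; 27 = 3 × 9; 28 = 2 × 14 — all composite.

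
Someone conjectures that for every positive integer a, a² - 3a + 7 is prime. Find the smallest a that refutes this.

Check each positive integer a in order until a² - 3a + 7 is not prime.
a = 1: a² - 3a + 7 = 5, prime.
a = 2: a² - 3a + 7 = 5, prime.
a = 3: a² - 3a + 7 = 7, prime.
a = 4: a² - 3a + 7 = 11, prime.
a = 5: a² - 3a + 7 = 17, prime.
a = 6: a² - 3a + 7 = 25 = 5 × 5, composite.

a = 6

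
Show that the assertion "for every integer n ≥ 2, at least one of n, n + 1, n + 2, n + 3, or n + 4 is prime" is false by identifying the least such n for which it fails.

Check each integer n ≥ 2 in order until n, n + 1, n + 2, n + 3, n + 4 are all composite.
The first 22 eligible values, up to n = 23, all satisfy the conclusion.
n = 24: 24 = 2 × 12; 25 = 5 × 5; 26 = 2 × 13; 27 = 3 × 9; 28 = 2 × 14 — all composite.

n = 24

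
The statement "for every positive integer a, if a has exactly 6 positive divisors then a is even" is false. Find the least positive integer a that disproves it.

We need the least positive integer a for which a has exactly 6 positive divisors but a is odd.
The first 6 eligible values, up to a = 44, all satisfy the conclusion.
a = 45: divisors of 45: 1, 3, 5, 9, 15, 45; 45 is odd.
Hence a = 45 is a counterexample.

a = 45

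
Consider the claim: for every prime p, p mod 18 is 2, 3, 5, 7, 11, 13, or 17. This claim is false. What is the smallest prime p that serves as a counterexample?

Check each prime p in order until the claim fails.
The first 7 eligible values, up to p = 17, all satisfy the conclusion.
p = 19: 19 mod 18 = 1 — not in {2, 3, 5, 7, 11, 13, 17}.

p = 19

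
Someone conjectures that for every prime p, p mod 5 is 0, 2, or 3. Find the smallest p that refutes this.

We need the least prime p for which the claim fails.
p = 2: 2 mod 5 = 2.
p = 3: 3 mod 5 = 3.
p = 5: 5 mod 5 = 0.
p = 7: 7 mod 5 = 2.
p = 11: 11 mod 5 = 1 — not in {0, 2, 3}.

p = 11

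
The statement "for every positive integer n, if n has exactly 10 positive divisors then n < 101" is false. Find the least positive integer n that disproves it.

n = 112

We need the least positive integer n for which n has exactly 10 positive divisors but the claim fails.
n = 48: τ(48) = 10; 48 < 101.
n = 80: τ(80) = 10; 80 < 101.
n = 112: τ(112) = 10; 112 ≥ 101.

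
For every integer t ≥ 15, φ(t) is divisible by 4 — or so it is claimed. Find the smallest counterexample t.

We need the least integer t ≥ 15 for which φ(t) is not divisible by 4.
t = 15: φ(15) = 8; 8 mod 4 = 0.
t = 16: φ(16) = 8; 8 mod 4 = 0.
t = 17: φ(17) = 16; 16 mod 4 = 0.
t = 18: φ(18) = 6; 6 mod 4 = 2.
Thus t = 18 disproves the claim, and no smaller t works.

t = 18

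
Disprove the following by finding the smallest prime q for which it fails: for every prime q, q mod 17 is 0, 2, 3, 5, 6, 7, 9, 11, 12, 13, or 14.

q = 59

The first 16 eligible values, up to q = 53, all satisfy the conclusion.
q = 59: 59 mod 17 = 8 — not in {0, 2, 3, 5, 6, 7, 9, 11, 12, 13, 14}.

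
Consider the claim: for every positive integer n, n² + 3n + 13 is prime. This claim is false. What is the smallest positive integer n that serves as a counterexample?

n = 9

A counterexample is any positive integer n such that n² + 3n + 13 is not prime; we check each in order.
n = 1: n² + 3n + 13 = 17, prime.
n = 2: n² + 3n + 13 = 23, prime.
n = 3: n² + 3n + 13 = 31, prime.
n = 4: n² + 3n + 13 = 41, prime.
n = 5: n² + 3n + 13 = 53, prime.
n = 6: n² + 3n + 13 = 67, prime.
n = 7: n² + 3n + 13 = 83, prime.
n = 8: n² + 3n + 13 = 101, prime.
n = 9: n² + 3n + 13 = 121 = 11 × 11, composite.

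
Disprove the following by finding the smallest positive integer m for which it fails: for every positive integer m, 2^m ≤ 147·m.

m = 11

For m = 1, 2, 3, 4, 5, 6, 7, 8, 9, 10 the conclusion holds.
m = 11: 2^m = 2048 and 147·m = 1617, so 2048 > 1617.
So m = 11 is the smallest counterexample.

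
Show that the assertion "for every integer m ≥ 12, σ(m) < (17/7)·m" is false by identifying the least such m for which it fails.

Check each integer m ≥ 12 in order until the claim fails.
For m = 12, 13, 14, 15, …, 21, 22, 23 the conclusion holds.
m = 24: σ(24) = 60; 60 ≥ 408/7.

m = 24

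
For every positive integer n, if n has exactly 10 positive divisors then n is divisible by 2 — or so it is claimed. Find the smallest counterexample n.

n = 405

The first 9 eligible values, up to n = 368, all satisfy the conclusion.
n = 405: τ(405) = 10; 405 mod 2 = 1.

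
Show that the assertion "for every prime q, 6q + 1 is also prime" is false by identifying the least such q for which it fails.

q = 19

A counterexample is any prime q such that 6q + 1 is not prime; we check each in order.
For q = 2, 3, 5, 7, 11, 13, 17 the conclusion holds.
q = 19: 6q + 1 = 115 = 5 × 23, not prime.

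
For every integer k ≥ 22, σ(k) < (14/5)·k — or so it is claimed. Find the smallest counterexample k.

k = 60

A counterexample is any integer k ≥ 22 such that the claim fails; we check each in order.
For k = 22, 23, 24, 25, …, 57, 58, 59 the conclusion holds.
k = 60: σ(60) = 168; 168 ≥ 168.
Thus k = 60 disproves the claim, and no smaller k works.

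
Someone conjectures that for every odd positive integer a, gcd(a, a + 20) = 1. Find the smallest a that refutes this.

a = 5

Check each odd positive integer a in order until gcd(a, a + 20) > 1.
a = 1: gcd(1, 21) = 1.
a = 3: gcd(3, 23) = 1.
a = 5: gcd(5, 25) = 5.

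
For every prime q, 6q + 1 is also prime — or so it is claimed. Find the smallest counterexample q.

q = 19

q = 2: 6q + 1 = 13, prime.
q = 3: 6q + 1 = 19, prime.
q = 5: 6q + 1 = 31, prime.
q = 7: 6q + 1 = 43, prime.
q = 11: 6q + 1 = 67, prime.
q = 13: 6q + 1 = 79, prime.
q = 17: 6q + 1 = 103, prime.
q = 19: 6q + 1 = 115 = 5 × 23, not prime.
Hence q = 19 is a counterexample.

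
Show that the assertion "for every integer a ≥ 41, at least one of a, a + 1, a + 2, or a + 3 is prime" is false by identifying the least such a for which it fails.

A counterexample is any integer a ≥ 41 such that a, a + 1, a + 2, a + 3 are all composite; we check each in order.
a = 41: 41 is prime.
a = 42: 43 is prime.
a = 43: 43 is prime.
a = 44: 47 is prime.
a = 45: 47 is prime.
a = 46: 47 is prime.
a = 47: 47 is prime.
a = 48: 48 = 2 × 24; 49 = 7 × 7; 50 = 2 × 25; 51 = 3 × 17 — all composite.
Thus a = 48 disproves the claim, and no smaller a works.

a = 48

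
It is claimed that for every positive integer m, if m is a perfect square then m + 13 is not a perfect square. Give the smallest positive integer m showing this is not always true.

m = 36

We need the least positive integer m for which m is a perfect square but m + 13 is a perfect square.
The first 5 eligible values, up to m = 25, all satisfy the conclusion.
m = 36: 36 = 6² and 36 + 13 = 49 = 7².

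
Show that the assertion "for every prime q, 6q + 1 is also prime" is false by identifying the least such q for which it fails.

A counterexample is any prime q such that 6q + 1 is not prime; we check each in order.
For q = 2, 3, 5, 7, 11, 13, 17 the conclusion holds.
q = 19: 6q + 1 = 115 = 5 × 23, not prime.
Thus q = 19 disproves the claim, and no smaller q works.

q = 19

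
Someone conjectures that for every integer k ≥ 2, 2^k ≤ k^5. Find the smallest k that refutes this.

We need the least integer k ≥ 2 for which 2^k > k^5.
For k = 2, 3, 4, 5, …, 20, 21, 22 the conclusion holds.
k = 23: 2^k = 8388608 and k^5 = 6436343, so 8388608 > 6436343.
So k = 23 is the smallest counterexample.

k = 23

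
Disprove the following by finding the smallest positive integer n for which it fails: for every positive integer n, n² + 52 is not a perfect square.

n = 12

Check each positive integer n in order until n² + 52 is a perfect square.
For n = 1, 2, 3, 4, …, 9, 10, 11 the conclusion holds.
n = 12: 12² + 52 = 196 = 14², a perfect square.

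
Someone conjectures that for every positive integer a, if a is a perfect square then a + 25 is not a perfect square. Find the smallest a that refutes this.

a = 144

We need the least positive integer a for which a is a perfect square but a + 25 is a perfect square.
For a = 1, 4, 9, 16, …, 81, 100, 121 the conclusion holds.
a = 144: 144 = 12² and 144 + 25 = 169 = 13².
Thus a = 144 disproves the claim, and no smaller a works.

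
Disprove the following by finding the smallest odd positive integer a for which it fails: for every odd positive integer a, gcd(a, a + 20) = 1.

a = 1: gcd(1, 21) = 1.
a = 3: gcd(3, 23) = 1.
a = 5: gcd(5, 25) = 5.

a = 5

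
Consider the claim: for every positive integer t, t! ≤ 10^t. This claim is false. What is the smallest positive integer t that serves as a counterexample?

t = 25

We need the least positive integer t for which t! > 10^t.
The first 24 eligible values, up to t = 24, all satisfy the conclusion.
t = 25: t! = 15511210043330985984000000 and 10^t = 10000000000000000000000000, so 15511210043330985984000000 > 10000000000000000000000000.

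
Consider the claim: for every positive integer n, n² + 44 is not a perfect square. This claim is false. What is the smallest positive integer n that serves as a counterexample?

n = 10

Check each positive integer n in order until n² + 44 is a perfect square.
The first 9 eligible values, up to n = 9, all satisfy the conclusion.
n = 10: 10² + 44 = 144 = 12², a perfect square.
Thus n = 10 disproves the claim, and no smaller n works.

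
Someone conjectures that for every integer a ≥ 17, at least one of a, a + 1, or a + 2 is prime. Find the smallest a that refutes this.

a = 20

a = 17: 17 is prime.
a = 18: 19 is prime.
a = 19: 19 is prime.
a = 20: 20 = 2 × 10; 21 = 3 × 7; 22 = 2 × 11 — all composite.
So a = 20 is the smallest counterexample.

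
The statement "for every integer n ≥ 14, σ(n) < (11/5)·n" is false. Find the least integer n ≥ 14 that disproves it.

A counterexample is any integer n ≥ 14 such that the claim fails; we check each in order.
The first 10 eligible values, up to n = 23, all satisfy the conclusion.
n = 24: σ(24) = 60; 60 ≥ 264/5.

n = 24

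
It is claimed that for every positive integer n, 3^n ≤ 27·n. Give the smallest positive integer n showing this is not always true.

We need the least positive integer n for which 3^n > 27·n.
For n = 1, 2, 3, 4 the conclusion holds.
n = 5: 3^n = 243 and 27·n = 135, so 243 > 135.

n = 5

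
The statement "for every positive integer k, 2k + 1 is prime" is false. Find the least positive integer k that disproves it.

k = 4

A counterexample is any positive integer k such that 2k + 1 is not prime; we check each in order.
k = 1: 2k + 1 = 3, prime.
k = 2: 2k + 1 = 5, prime.
k = 3: 2k + 1 = 7, prime.
k = 4: 2k + 1 = 9 = 3 × 3, composite.
Hence k = 4 is a counterexample.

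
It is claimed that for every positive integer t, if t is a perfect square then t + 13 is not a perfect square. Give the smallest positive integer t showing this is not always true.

t = 1: 1 + 13 = 14, not a perfect square.
t = 4: 4 + 13 = 17, not a perfect square.
t = 9: 9 + 13 = 22, not a perfect square.
t = 16: 16 + 13 = 29, not a perfect square.
t = 25: 25 + 13 = 38, not a perfect square.
t = 36: 36 = 6² and 36 + 13 = 49 = 7².
Thus t = 36 disproves the claim, and no smaller t works.

t = 36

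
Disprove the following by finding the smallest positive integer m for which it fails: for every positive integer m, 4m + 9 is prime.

We need the least positive integer m for which 4m + 9 is not prime.
For m = 1, 2 the conclusion holds.
m = 3: 4m + 9 = 21 = 3 × 7, composite.

m = 3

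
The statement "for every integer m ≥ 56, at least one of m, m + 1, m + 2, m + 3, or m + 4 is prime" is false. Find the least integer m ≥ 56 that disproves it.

m = 62

We need the least integer m ≥ 56 for which m, m + 1, m + 2, m + 3, m + 4 are all composite.
For m = 56, 57, 58, 59, 60, 61 the conclusion holds.
m = 62: 62 = 2 × 31; 63 = 3 × 21; 64 = 2 × 32; 65 = 5 × 13; 66 = 2 × 33 — all composite.
Hence m = 62 is a counterexample.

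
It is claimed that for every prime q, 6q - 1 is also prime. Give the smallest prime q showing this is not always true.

q = 11

Check each prime q in order until 6q - 1 is not prime.
q = 2: 6q - 1 = 11, prime.
q = 3: 6q - 1 = 17, prime.
q = 5: 6q - 1 = 29, prime.
q = 7: 6q - 1 = 41, prime.
q = 11: 6q - 1 = 65 = 5 × 13, not prime.
Hence q = 11 is a counterexample.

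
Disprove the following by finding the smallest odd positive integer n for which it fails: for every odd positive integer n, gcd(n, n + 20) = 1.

n = 5

For n = 1, 3 the conclusion holds.
n = 5: gcd(5, 25) = 5.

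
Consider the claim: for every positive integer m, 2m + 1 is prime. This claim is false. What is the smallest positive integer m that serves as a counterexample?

m = 4

A counterexample is any positive integer m such that 2m + 1 is not prime; we check each in order.
m = 1: 2m + 1 = 3, prime.
m = 2: 2m + 1 = 5, prime.
m = 3: 2m + 1 = 7, prime.
m = 4: 2m + 1 = 9 = 3 × 3, composite.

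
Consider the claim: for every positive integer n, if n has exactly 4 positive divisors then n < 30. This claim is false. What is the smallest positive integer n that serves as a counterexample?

n = 33

A counterexample is any positive integer n such that n has exactly 4 positive divisors but the claim fails; we check each in order.
For n = 6, 8, 10, 14, 15, 21, 22, 26, 27 the conclusion holds.
n = 33: τ(33) = 4; 33 ≥ 30.
So n = 33 is the smallest counterexample.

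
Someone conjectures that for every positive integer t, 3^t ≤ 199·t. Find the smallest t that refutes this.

t = 7

Check each positive integer t in order until 3^t > 199·t.
The first 6 eligible values, up to t = 6, all satisfy the conclusion.
t = 7: 3^t = 2187 and 199·t = 1393, so 2187 > 1393.
Thus t = 7 disproves the claim, and no smaller t works.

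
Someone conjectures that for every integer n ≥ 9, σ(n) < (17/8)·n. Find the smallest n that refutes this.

A counterexample is any integer n ≥ 9 such that the claim fails; we check each in order.
n = 9: σ(9) = 13; 13 < 153/8.
n = 10: σ(10) = 18; 18 < 85/4.
n = 11: σ(11) = 12; 12 < 187/8.
n = 12: σ(12) = 28; 28 ≥ 51/2.

n = 12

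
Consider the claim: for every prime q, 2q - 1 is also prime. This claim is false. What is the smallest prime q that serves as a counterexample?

Check each prime q in order until 2q - 1 is not prime.
q = 2: 2q - 1 = 3, prime.
q = 3: 2q - 1 = 5, prime.
q = 5: 2q - 1 = 9 = 3 × 3, not prime.
Thus q = 5 disproves the claim, and no smaller q works.

q = 5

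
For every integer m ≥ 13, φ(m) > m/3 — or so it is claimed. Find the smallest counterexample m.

Check each integer m ≥ 13 in order until the claim fails.
For m = 13, 14, 15, 16, 17 the conclusion holds.
m = 18: φ(18) = 6 and 18/3 = 6, so φ(18) ≤ 18/3.
Hence m = 18 is a counterexample.

m = 18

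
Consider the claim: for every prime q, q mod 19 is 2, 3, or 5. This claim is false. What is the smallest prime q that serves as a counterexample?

Check each prime q in order until the claim fails.
For q = 2, 3, 5 the conclusion holds.
q = 7: 7 mod 19 = 7 — not in {2, 3, 5}.

q = 7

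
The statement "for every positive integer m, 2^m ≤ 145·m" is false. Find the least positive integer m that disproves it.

Check each positive integer m in order until 2^m > 145·m.
The first 10 eligible values, up to m = 10, all satisfy the conclusion.
m = 11: 2^m = 2048 and 145·m = 1595, so 2048 > 1595.
Thus m = 11 disproves the claim, and no smaller m works.

m = 11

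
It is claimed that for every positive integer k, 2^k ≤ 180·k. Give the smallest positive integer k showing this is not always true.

k = 11

For k = 1, 2, 3, 4, 5, 6, 7, 8, 9, 10 the conclusion holds.
k = 11: 2^k = 2048 and 180·k = 1980, so 2048 > 1980.
So k = 11 is the smallest counterexample.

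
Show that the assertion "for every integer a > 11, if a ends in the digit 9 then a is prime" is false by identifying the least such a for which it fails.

For a = 19, 29 the conclusion holds.
a = 39: 39 ends in 9; 39 = 3 × 13, composite.

a = 39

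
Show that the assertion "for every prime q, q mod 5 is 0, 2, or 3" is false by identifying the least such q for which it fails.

For q = 2, 3, 5, 7 the conclusion holds.
q = 11: 11 mod 5 = 1 — not in {0, 2, 3}.

q = 11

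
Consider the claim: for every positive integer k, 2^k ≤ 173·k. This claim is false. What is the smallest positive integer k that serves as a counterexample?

k = 11

The first 10 eligible values, up to k = 10, all satisfy the conclusion.
k = 11: 2^k = 2048 and 173·k = 1903, so 2048 > 1903.
Hence k = 11 is a counterexample.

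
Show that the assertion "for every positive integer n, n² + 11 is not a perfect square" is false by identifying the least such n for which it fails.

Check each positive integer n in order until n² + 11 is a perfect square.
n = 1: 1² + 11 = 12, not a perfect square.
n = 2: 2² + 11 = 15, not a perfect square.
n = 3: 3² + 11 = 20, not a perfect square.
n = 4: 4² + 11 = 27, not a perfect square.
n = 5: 5² + 11 = 36 = 6², a perfect square.
Thus n = 5 disproves the claim, and no smaller n works.

n = 5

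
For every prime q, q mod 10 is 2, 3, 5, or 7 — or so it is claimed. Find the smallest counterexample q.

q = 11

We need the least prime q for which the claim fails.
For q = 2, 3, 5, 7 the conclusion holds.
q = 11: 11 mod 10 = 1 — not in {2, 3, 5, 7}.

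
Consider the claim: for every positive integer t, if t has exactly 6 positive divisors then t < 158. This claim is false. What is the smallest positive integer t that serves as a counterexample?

t = 164

For t = 12, 18, 20, 28, …, 147, 148, 153 the conclusion holds.
t = 164: τ(164) = 6; 164 ≥ 158.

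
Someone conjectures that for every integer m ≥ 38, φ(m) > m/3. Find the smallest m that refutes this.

We need the least integer m ≥ 38 for which the claim fails.
m = 38: φ(38) = 18 and 38/3 = 38/3, so φ(38) > 38/3.
m = 39: φ(39) = 24 and 39/3 = 13, so φ(39) > 39/3.
m = 40: φ(40) = 16 and 40/3 = 40/3, so φ(40) > 40/3.
m = 41: φ(41) = 40 and 41/3 = 41/3, so φ(41) > 41/3.
m = 42: φ(42) = 12 and 42/3 = 14, so φ(42) ≤ 42/3.
So m = 42 is the smallest counterexample.

m = 42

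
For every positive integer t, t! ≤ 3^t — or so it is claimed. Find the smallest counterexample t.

t = 7

t = 1: t! = 1 and 3^t = 3, so 1 ≤ 3.
t = 2: t! = 2 and 3^t = 9, so 2 ≤ 9.
t = 3: t! = 6 and 3^t = 27, so 6 ≤ 27.
t = 4: t! = 24 and 3^t = 81, so 24 ≤ 81.
t = 5: t! = 120 and 3^t = 243, so 120 ≤ 243.
t = 6: t! = 720 and 3^t = 729, so 720 ≤ 729.
t = 7: t! = 5040 and 3^t = 2187, so 5040 > 2187.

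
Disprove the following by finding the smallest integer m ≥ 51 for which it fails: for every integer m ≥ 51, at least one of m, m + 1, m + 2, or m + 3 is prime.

We need the least integer m ≥ 51 for which m, m + 1, m + 2, m + 3 are all composite.
For m = 51, 52, 53 the conclusion holds.
m = 54: 54 = 2 × 27; 55 = 5 × 11; 56 = 2 × 28; 57 = 3 × 19 — all composite.
So m = 54 is the smallest counterexample.

m = 54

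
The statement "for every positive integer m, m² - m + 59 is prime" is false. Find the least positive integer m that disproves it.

m = 3

A counterexample is any positive integer m such that m² - m + 59 is not prime; we check each in order.
m = 1: m² - m + 59 = 59, prime.
m = 2: m² - m + 59 = 61, prime.
m = 3: m² - m + 59 = 65 = 5 × 13, composite.
Hence m = 3 is a counterexample.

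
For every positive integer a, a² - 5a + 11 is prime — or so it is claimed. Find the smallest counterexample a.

a = 7

For a = 1, 2, 3, 4, 5, 6 the conclusion holds.
a = 7: a² - 5a + 11 = 25 = 5 × 5, composite.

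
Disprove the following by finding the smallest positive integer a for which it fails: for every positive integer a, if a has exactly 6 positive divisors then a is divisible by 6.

For a = 12, 18 the conclusion holds.
a = 20: τ(20) = 6; 20 mod 6 = 2.

a = 20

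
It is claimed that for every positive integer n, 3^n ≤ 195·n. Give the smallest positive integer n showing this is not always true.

We need the least positive integer n for which 3^n > 195·n.
For n = 1, 2, 3, 4, 5, 6 the conclusion holds.
n = 7: 3^n = 2187 and 195·n = 1365, so 2187 > 1365.

n = 7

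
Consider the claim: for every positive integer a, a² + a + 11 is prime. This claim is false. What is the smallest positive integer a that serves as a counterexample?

A counterexample is any positive integer a such that a² + a + 11 is not prime; we check each in order.
The first 9 eligible values, up to a = 9, all satisfy the conclusion.
a = 10: a² + a + 11 = 121 = 11 × 11, composite.

a = 10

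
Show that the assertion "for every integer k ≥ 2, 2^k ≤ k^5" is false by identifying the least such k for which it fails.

k = 23

For k = 2, 3, 4, 5, …, 20, 21, 22 the conclusion holds.
k = 23: 2^k = 8388608 and k^5 = 6436343, so 8388608 > 6436343.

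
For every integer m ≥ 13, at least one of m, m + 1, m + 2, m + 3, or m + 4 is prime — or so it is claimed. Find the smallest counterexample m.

m = 24

A counterexample is any integer m ≥ 13 such that m, m + 1, m + 2, m + 3, m + 4 are all composite; we check each in order.
For m = 13, 14, 15, 16, …, 21, 22, 23 the conclusion holds.
m = 24: 24 = 2 × 12; 25 = 5 × 5; 26 = 2 × 13; 27 = 3 × 9; 28 = 2 × 14 — all composite.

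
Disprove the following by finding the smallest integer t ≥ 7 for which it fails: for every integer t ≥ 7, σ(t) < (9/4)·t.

For t = 7, 8, 9, 10, 11 the conclusion holds.
t = 12: σ(12) = 28; 28 ≥ 27.
Hence t = 12 is a counterexample.

t = 12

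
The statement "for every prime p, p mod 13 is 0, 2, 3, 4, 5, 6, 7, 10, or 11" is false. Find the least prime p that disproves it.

A counterexample is any prime p such that the claim fails; we check each in order.
For p = 2, 3, 5, 7, …, 37, 41, 43 the conclusion holds.
p = 47: 47 mod 13 = 8 — not in {0, 2, 3, 4, 5, 6, 7, 10, 11}.
Hence p = 47 is a counterexample.

p = 47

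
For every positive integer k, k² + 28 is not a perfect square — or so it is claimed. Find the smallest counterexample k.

k = 6

For k = 1, 2, 3, 4, 5 the conclusion holds.
k = 6: 6² + 28 = 64 = 8², a perfect square.
Hence k = 6 is a counterexample.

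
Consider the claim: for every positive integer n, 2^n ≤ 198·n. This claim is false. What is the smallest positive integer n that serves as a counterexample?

We need the least positive integer n for which 2^n > 198·n.
For n = 1, 2, 3, 4, …, 9, 10, 11 the conclusion holds.
n = 12: 2^n = 4096 and 198·n = 2376, so 4096 > 2376.
So n = 12 is the smallest counterexample.

n = 12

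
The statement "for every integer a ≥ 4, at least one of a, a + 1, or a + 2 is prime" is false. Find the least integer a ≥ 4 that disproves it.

We need the least integer a ≥ 4 for which a, a + 1, a + 2 are all composite.
For a = 4, 5, 6, 7 the conclusion holds.
a = 8: 8 = 2 × 4; 9 = 3 × 3; 10 = 2 × 5 — all composite.
Hence a = 8 is a counterexample.

a = 8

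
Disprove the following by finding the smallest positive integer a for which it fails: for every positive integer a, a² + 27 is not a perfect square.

For a = 1, 2 the conclusion holds.
a = 3: 3² + 27 = 36 = 6², a perfect square.

a = 3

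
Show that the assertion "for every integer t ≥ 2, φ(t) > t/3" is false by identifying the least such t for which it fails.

t = 6

A counterexample is any integer t ≥ 2 such that the claim fails; we check each in order.
t = 2: φ(2) = 1 and 2/3 = 2/3, so φ(2) > 2/3.
t = 3: φ(3) = 2 and 3/3 = 1, so φ(3) > 3/3.
t = 4: φ(4) = 2 and 4/3 = 4/3, so φ(4) > 4/3.
t = 5: φ(5) = 4 and 5/3 = 5/3, so φ(5) > 5/3.
t = 6: φ(6) = 2 and 6/3 = 2, so φ(6) ≤ 6/3.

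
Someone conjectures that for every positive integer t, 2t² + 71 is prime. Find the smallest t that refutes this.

A counterexample is any positive integer t such that 2t² + 71 is not prime; we check each in order.
t = 1: 2t² + 71 = 73, prime.
t = 2: 2t² + 71 = 79, prime.
t = 3: 2t² + 71 = 89, prime.
t = 4: 2t² + 71 = 103, prime.
t = 5: 2t² + 71 = 121 = 11 × 11, composite.

t = 5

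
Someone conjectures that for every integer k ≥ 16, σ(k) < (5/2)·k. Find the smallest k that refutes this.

Check each integer k ≥ 16 in order until the claim fails.
The first 8 eligible values, up to k = 23, all satisfy the conclusion.
k = 24: σ(24) = 60; 60 ≥ 60.
So k = 24 is the smallest counterexample.

k = 24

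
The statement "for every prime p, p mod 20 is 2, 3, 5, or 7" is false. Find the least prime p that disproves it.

p = 11

We need the least prime p for which the claim fails.
p = 2: 2 mod 20 = 2.
p = 3: 3 mod 20 = 3.
p = 5: 5 mod 20 = 5.
p = 7: 7 mod 20 = 7.
p = 11: 11 mod 20 = 11 — not in {2, 3, 5, 7}.
Hence p = 11 is a counterexample.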